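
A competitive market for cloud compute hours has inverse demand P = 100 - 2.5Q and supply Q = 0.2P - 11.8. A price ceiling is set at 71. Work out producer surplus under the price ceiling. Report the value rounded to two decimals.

14.40

Rewriting supply in inverse form: P = 59 + 5Q.
Without the control, 100 - 2.5Q = 59 + 5Q so Q* = 5.4667 and P* = 86.3333.
At P = 71, sellers supply (71 - 59)/5 = 2.4 while buyers want more, so the quantity traded is 2.4 at price 71.
PS is the triangle above supply below 71: (1/2)(2.4)(71 - 59) = 14.4.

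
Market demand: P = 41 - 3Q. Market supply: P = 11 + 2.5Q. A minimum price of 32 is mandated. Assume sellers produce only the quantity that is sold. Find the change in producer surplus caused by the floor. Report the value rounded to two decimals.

14.56

Free-market equilibrium: 41 - 3Q = 11 + 2.5Q gives Q* = 5.4545, P* = 24.6364.
At P = 32, buyers demand (41 - 32)/3 = 3 while sellers would supply more, so the quantity traded is 3 at price 32.
PS goes from (1/2)(5.4545)(13.6364) = 37.1901 to 51.75 (computed as (32 - 11)(3) - (1/2)(2.5)(3)^2), a change of 14.5599.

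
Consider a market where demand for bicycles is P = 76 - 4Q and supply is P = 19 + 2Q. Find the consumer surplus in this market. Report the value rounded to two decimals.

180.50

Equilibrium: 76 - 4Q = 19 + 2Q, so Q* = 9.5 and P* = 38.
CS is the area between the demand curve and P* from 0 to Q*: (1/2)(9.5)(38) = 180.5.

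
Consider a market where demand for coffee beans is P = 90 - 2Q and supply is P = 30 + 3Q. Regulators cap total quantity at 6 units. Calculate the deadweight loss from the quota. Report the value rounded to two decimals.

Without the quota, 90 - 2Q = 30 + 3Q gives Q* = 12.
At Q = 6 the demand price is 90 - 2(6) = 78 and the supply price is 30 + 3(6) = 48.
DWL = (1/2)(gap between curves at 6) x (Q* - 6) = (1/2)(30)(6) = 90.

90.00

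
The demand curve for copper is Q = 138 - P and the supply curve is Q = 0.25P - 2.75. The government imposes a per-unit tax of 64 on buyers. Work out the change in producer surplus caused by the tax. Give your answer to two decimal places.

-972.80

Rewriting demand in inverse form: P = 138 - Q.
Rewriting supply in inverse form: P = 11 + 4Q.
Pre-tax equilibrium: 138 - Q = 11 + 4Q gives Q* = 25.4, P* = 112.6.
With the tax, buyers' net willingness to pay falls by 64: (138 - 64) - Q = 11 + 4Q, so Q_t = 12.6. Buyers pay P_b = 125.4; sellers receive P_s = P_b - 64 = 61.4.
Producers lose the trapezoid between P_s and P* out to Q_t plus the triangle from Q_t to Q*: change in PS = 317.52 - 1290.32 = -972.8.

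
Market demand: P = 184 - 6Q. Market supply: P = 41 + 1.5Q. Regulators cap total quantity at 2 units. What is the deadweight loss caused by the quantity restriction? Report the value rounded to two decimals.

1092.27

Without the quota, 184 - 6Q = 41 + 1.5Q gives Q* = 19.0667.
At Q = 2 the demand price is 184 - 6(2) = 172 and the supply price is 41 + 1.5(2) = 44.
DWL = (1/2)(gap between curves at 2) x (Q* - 2) = (1/2)(128)(17.0667) = 1092.2667.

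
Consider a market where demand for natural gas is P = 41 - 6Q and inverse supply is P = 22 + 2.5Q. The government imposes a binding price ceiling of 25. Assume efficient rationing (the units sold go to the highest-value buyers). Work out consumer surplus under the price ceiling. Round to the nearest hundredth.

14.88

Without the control, 41 - 6Q = 22 + 2.5Q so Q* = 2.2353 and P* = 27.5882.
At P = 25, sellers supply (25 - 22)/2.5 = 1.2 while buyers want more, so the quantity traded is 1.2 at price 25.
The demand price at Q = 1.2 is 33.8. CS is the trapezoid between demand and 25 over [0, 1.2]: (1/2)[(41 - 25) + (33.8 - 25)](1.2) = 14.88.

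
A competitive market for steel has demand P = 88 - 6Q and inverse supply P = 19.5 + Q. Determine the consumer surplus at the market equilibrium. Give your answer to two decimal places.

Setting demand equal to supply, 68.5 = 7Q, so Q* = 9.7857 and P* = 29.2857.
Consumer surplus is the triangle under demand above P*: (1/2)(9.7857)(88 - 29.2857) = (1/2)(9.7857)(58.7143) = 287.2806.

287.28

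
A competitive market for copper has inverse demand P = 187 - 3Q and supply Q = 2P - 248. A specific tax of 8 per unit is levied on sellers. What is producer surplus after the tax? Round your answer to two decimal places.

61.73

Rewriting supply in inverse form: P = 124 + 0.5Q.
Without the tax, 187 - 3Q = 124 + 0.5Q so Q* = 18 and P* = 133.
With the tax, sellers need 8 more per unit: 187 - 3Q = 124 + 0.5Q + 8, so Q_t = 15.7143. Buyers pay P_b = 139.8571; sellers receive P_s = P_b - 8 = 131.8571.
Producer surplus is the triangle above supply below P_s: (1/2)(15.7143)(131.8571 - 124) = 61.7347.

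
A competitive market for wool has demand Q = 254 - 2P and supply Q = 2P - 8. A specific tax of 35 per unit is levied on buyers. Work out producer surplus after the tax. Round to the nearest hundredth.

1936.00

Rewriting demand in inverse form: P = 127 - 0.5Q.
Rewriting supply in inverse form: P = 4 + 0.5Q.
Pre-tax equilibrium: 127 - 0.5Q = 4 + 0.5Q gives Q* = 123, P* = 65.5.
With the tax, buyers' net willingness to pay falls by 35: (127 - 35) - 0.5Q = 4 + 0.5Q, so Q_t = 88. Buyers pay P_b = 83; sellers receive P_s = P_b - 35 = 48.
PS = (1/2)(Q_t)(P_s - 4) = (1/2)(88)(44) = 1936.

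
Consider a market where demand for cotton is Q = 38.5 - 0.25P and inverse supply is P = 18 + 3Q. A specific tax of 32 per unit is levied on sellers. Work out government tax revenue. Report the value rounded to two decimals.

Rewriting demand in inverse form: P = 154 - 4Q.
Without the tax, 154 - 4Q = 18 + 3Q so Q* = 19.4286 and P* = 76.2857.
A tax on sellers shifts supply up by 32: 154 - 4Q = 18 + 3Q + 32, so Q_t = 14.8571. Buyers pay P_b = 94.5714; sellers receive P_s = P_b - 32 = 62.5714.
Tax revenue = t x Q_t = 32 x 14.8571 = 475.4286.

475.43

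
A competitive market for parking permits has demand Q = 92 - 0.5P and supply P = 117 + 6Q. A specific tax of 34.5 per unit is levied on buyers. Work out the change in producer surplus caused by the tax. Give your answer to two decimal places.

-160.91

Rewriting demand in inverse form: P = 184 - 2Q.
Pre-tax equilibrium: 184 - 2Q = 117 + 6Q gives Q* = 8.375, P* = 167.25.
A tax on buyers shifts demand down by 34.5: (184 - 34.5) - 2Q = 117 + 6Q, so Q_t = 4.0625. Buyers pay P_b = 175.875; sellers receive P_s = P_b - 34.5 = 141.375.
PS falls from (1/2)(8.375)(50.25) = 210.4219 to (1/2)(4.0625)(24.375) = 49.5117, a change of -160.9102.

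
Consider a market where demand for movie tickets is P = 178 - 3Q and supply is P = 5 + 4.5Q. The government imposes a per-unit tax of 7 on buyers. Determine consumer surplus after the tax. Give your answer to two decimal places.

Pre-tax equilibrium: 178 - 3Q = 5 + 4.5Q gives Q* = 23.0667, P* = 108.8.
A tax on buyers shifts demand down by 7: (178 - 7) - 3Q = 5 + 4.5Q, so Q_t = 22.1333. Buyers pay P_b = 111.6; sellers receive P_s = P_b - 7 = 104.6.
CS = (1/2)(Q_t)(178 - P_b) = (1/2)(22.1333)(66.4) = 734.8267.

734.83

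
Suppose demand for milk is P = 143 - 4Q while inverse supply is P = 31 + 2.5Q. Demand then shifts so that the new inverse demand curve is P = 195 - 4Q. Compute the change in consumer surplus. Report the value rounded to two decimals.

679.38

Initial equilibrium: Q_0 = 17.2308, P_0 = 74.0769; CS_0 = (1/2)(17.2308)(68.9231) = 593.7988, PS_0 = (1/2)(17.2308)(43.0769) = 371.1243.
New equilibrium: 195 - 4Q = 31 + 2.5Q gives Q_1 = 25.2308, P_1 = 94.0769; CS_1 = 1273.1834, PS_1 = 795.7396.
Change in consumer surplus = 1273.1834 - 593.7988 = 679.3846.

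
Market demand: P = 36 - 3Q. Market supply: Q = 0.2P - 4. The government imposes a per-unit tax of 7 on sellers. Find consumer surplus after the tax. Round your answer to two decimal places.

1.90

Rewriting supply in inverse form: P = 20 + 5Q.
Pre-tax equilibrium: 36 - 3Q = 20 + 5Q gives Q* = 2, P* = 30.
A tax on sellers shifts supply up by 7: 36 - 3Q = 20 + 5Q + 7, so Q_t = 1.125. Buyers pay P_b = 32.625; sellers receive P_s = P_b - 7 = 25.625.
CS = (1/2)(Q_t)(36 - P_b) = (1/2)(1.125)(3.375) = 1.8984.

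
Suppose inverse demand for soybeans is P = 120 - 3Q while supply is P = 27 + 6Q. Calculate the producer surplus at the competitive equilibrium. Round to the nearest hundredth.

Equilibrium: 120 - 3Q = 27 + 6Q, so Q* = 10.3333 and P* = 89.
PS is the area between P* and the supply curve from 0 to Q*: (1/2)(10.3333)(62) = 320.3333.

320.33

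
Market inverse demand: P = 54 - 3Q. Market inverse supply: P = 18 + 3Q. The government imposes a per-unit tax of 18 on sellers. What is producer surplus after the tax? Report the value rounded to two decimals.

13.50

Without the tax, 54 - 3Q = 18 + 3Q so Q* = 6 and P* = 36.
A tax on sellers shifts supply up by 18: 54 - 3Q = 18 + 3Q + 18, so Q_t = 3. Buyers pay P_b = 45; sellers receive P_s = P_b - 18 = 27.
PS = (1/2)(Q_t)(P_s - 18) = (1/2)(3)(9) = 13.5.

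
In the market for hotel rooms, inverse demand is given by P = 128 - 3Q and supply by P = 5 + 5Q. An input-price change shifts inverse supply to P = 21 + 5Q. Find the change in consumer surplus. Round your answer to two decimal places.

Initial equilibrium: Q_0 = 15.375, P_0 = 81.875; CS_0 = (1/2)(15.375)(46.125) = 354.5859, PS_0 = (1/2)(15.375)(76.875) = 590.9766.
New equilibrium: 128 - 3Q = 21 + 5Q gives Q_1 = 13.375, P_1 = 87.875; CS_1 = 268.3359, PS_1 = 447.2266.
Change in consumer surplus = 268.3359 - 354.5859 = -86.25.

-86.25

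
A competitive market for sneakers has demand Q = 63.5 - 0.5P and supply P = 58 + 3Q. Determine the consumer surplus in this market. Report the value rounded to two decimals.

190.44

Rewriting demand in inverse form: P = 127 - 2Q.
Equilibrium: 127 - 2Q = 58 + 3Q, so Q* = 13.8 and P* = 99.4.
CS is the area between the demand curve and P* from 0 to Q*: (1/2)(13.8)(27.6) = 190.44.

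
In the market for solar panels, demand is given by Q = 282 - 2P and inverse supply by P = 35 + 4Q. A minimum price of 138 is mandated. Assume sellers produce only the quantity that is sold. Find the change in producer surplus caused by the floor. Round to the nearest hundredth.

-563.73

Rewriting demand in inverse form: P = 141 - 0.5Q.
Without the control, 141 - 0.5Q = 35 + 4Q so Q* = 23.5556 and P* = 129.2222.
At P = 138, buyers demand (141 - 138)/0.5 = 6 while sellers would supply more, so the quantity traded is 6 at price 138.
PS goes from (1/2)(23.5556)(94.2222) = 1109.7284 to 546 (computed as (138 - 35)(6) - (1/2)(4)(6)^2), a change of -563.7284.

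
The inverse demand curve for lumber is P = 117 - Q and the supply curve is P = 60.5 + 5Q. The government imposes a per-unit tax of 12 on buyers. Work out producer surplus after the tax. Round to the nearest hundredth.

137.52

Without the tax, 117 - Q = 60.5 + 5Q so Q* = 9.4167 and P* = 107.5833.
With the tax, buyers' net willingness to pay falls by 12: (117 - 12) - Q = 60.5 + 5Q, so Q_t = 7.4167. Buyers pay P_b = 109.5833; sellers receive P_s = P_b - 12 = 97.5833.
PS = (1/2)(Q_t)(P_s - 60.5) = (1/2)(7.4167)(37.0833) = 137.5174.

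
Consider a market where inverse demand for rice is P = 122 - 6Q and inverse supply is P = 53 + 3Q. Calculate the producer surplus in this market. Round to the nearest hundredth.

Equilibrium: 122 - 6Q = 53 + 3Q, so Q* = 7.6667 and P* = 76.
The supply curve's price intercept is 53, so PS = (1/2)(Q*)(P* - 53) = (1/2)(7.6667)(23) = 88.1667.

88.17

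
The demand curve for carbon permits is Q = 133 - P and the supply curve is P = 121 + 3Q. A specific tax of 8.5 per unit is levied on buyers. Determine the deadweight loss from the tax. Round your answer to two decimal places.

Rewriting demand in inverse form: P = 133 - Q.
Pre-tax equilibrium: 133 - Q = 121 + 3Q gives Q* = 3, P* = 130.
A tax on buyers shifts demand down by 8.5: (133 - 8.5) - Q = 121 + 3Q, so Q_t = 0.875. Buyers pay P_b = 132.125; sellers receive P_s = P_b - 8.5 = 123.625.
Deadweight loss is the triangle between the curves from Q_t to Q*: (1/2)(3 - 0.875)(8.5) = 9.0312.

9.03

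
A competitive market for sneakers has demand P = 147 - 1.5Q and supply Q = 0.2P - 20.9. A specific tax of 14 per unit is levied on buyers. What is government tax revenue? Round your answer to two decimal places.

Rewriting supply in inverse form: P = 104.5 + 5Q.
Pre-tax equilibrium: 147 - 1.5Q = 104.5 + 5Q gives Q* = 6.5385, P* = 137.1923.
With the tax, buyers' net willingness to pay falls by 14: (147 - 14) - 1.5Q = 104.5 + 5Q, so Q_t = 4.3846. Buyers pay P_b = 140.4231; sellers receive P_s = P_b - 14 = 126.4231.
Tax revenue = t x Q_t = 14 x 4.3846 = 61.3846.

61.38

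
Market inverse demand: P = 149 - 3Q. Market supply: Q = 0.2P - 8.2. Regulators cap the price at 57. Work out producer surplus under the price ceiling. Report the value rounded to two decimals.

Rewriting supply in inverse form: P = 41 + 5Q.
Free-market equilibrium: 149 - 3Q = 41 + 5Q gives Q* = 13.5, P* = 108.5.
At the ceiling price 57, quantity supplied is (57 - 41)/5 = 3.2; supply is the short side, so Q = 3.2 trades at P = 57.
PS is the triangle above supply below 57: (1/2)(3.2)(57 - 41) = 25.6.

25.60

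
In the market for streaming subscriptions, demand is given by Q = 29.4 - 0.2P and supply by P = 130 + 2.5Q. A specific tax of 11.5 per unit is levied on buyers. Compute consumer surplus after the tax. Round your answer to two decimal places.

1.34

Rewriting demand in inverse form: P = 147 - 5Q.
Pre-tax equilibrium: 147 - 5Q = 130 + 2.5Q gives Q* = 2.2667, P* = 135.6667.
A tax on buyers shifts demand down by 11.5: (147 - 11.5) - 5Q = 130 + 2.5Q, so Q_t = 0.7333. Buyers pay P_b = 143.3333; sellers receive P_s = P_b - 11.5 = 131.8333.
Consumer surplus is the triangle under demand above P_b: (1/2)(0.7333)(147 - 143.3333) = 1.3444.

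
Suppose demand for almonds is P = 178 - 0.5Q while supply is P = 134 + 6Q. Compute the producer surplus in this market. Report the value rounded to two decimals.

Set 178 - 0.5Q = 134 + 6Q, which gives 44 = 6.5Q, so Q* = 6.7692 and P* = 178 - 0.5(6.7692) = 174.6154.
PS is the area between P* and the supply curve from 0 to Q*: (1/2)(6.7692)(40.6154) = 137.4675.

137.47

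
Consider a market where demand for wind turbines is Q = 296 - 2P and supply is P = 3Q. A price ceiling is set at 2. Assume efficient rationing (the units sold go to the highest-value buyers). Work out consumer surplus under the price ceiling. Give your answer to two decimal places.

Rewriting demand in inverse form: P = 148 - 0.5Q.
Without the control, 148 - 0.5Q = 3Q so Q* = 42.2857 and P* = 126.8571.
At the ceiling price 2, quantity supplied is (2 - 0)/3 = 0.6667; supply is the short side, so Q = 0.6667 trades at P = 2.
The demand price at Q = 0.6667 is 147.6667. CS is the trapezoid between demand and 2 over [0, 0.6667]: (1/2)[(148 - 2) + (147.6667 - 2)](0.6667) = 97.2222.

97.22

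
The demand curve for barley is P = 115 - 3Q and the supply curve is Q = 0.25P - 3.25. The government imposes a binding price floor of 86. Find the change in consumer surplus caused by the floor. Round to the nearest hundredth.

Rewriting supply in inverse form: P = 13 + 4Q.
Free-market equilibrium: 115 - 3Q = 13 + 4Q gives Q* = 14.5714, P* = 71.2857.
At P = 86, buyers demand (115 - 86)/3 = 9.6667 while sellers would supply more, so the quantity traded is 9.6667 at price 86.
CS goes from (1/2)(14.5714)(43.7143) = 318.4898 to 140.1667 (computed as (115 - 86)(9.6667) - (1/2)(3)(9.6667)^2), a change of -178.3231.

-178.32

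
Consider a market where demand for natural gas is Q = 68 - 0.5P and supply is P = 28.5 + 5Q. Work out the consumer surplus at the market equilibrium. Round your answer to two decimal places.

235.84

Rewriting demand in inverse form: P = 136 - 2Q.
Set 136 - 2Q = 28.5 + 5Q, which gives 107.5 = 7Q, so Q* = 15.3571 and P* = 136 - 2(15.3571) = 105.2857.
The demand choke price is 136, so CS = (1/2)(Q*)(136 - P*) = (1/2)(15.3571)(30.7143) = 235.8418.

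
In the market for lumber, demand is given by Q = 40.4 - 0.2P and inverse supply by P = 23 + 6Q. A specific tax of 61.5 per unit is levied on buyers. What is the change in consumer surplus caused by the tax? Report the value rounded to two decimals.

-376.75

Rewriting demand in inverse form: P = 202 - 5Q.
Pre-tax equilibrium: 202 - 5Q = 23 + 6Q gives Q* = 16.2727, P* = 120.6364.
A tax on buyers shifts demand down by 61.5: (202 - 61.5) - 5Q = 23 + 6Q, so Q_t = 10.6818. Buyers pay P_b = 148.5909; sellers receive P_s = P_b - 61.5 = 87.0909.
Consumers lose the trapezoid between P* and P_b out to Q_t plus the triangle from Q_t to Q*: change in CS = 285.2531 - 662.0041 = -376.751.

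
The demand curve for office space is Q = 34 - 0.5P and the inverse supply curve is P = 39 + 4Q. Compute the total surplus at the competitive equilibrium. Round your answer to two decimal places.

70.08

Rewriting demand in inverse form: P = 68 - 2Q.
Setting demand equal to supply, 29 = 6Q, so Q* = 4.8333 and P* = 58.3333.
CS = (1/2)(4.8333)(9.6667) = 23.3611 and PS = (1/2)(4.8333)(19.3333) = 46.7222, so total surplus = 70.0833.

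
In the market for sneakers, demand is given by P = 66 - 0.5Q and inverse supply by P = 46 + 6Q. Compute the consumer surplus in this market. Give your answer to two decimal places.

2.37

Setting demand equal to supply, 20 = 6.5Q, so Q* = 3.0769 and P* = 64.4615.
Consumer surplus is the triangle under demand above P*: (1/2)(3.0769)(66 - 64.4615) = (1/2)(3.0769)(1.5385) = 2.3669.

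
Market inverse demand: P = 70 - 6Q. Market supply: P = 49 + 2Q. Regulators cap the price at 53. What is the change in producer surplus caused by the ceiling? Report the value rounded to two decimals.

Free-market equilibrium: 70 - 6Q = 49 + 2Q gives Q* = 2.625, P* = 54.25.
At P = 53, sellers supply (53 - 49)/2 = 2 while buyers want more, so the quantity traded is 2 at price 53.
PS goes from (1/2)(2.625)(5.25) = 6.8906 to 4 (computed as (53 - 49)(2) - (1/2)(2)(2)^2), a change of -2.8906.

-2.89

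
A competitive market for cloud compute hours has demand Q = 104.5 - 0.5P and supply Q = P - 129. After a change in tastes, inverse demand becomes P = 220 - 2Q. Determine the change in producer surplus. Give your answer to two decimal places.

104.50

Rewriting demand in inverse form: P = 209 - 2Q.
Rewriting supply in inverse form: P = 129 + Q.
Initial equilibrium: Q_0 = 26.6667, P_0 = 155.6667; CS_0 = (1/2)(26.6667)(53.3333) = 711.1111, PS_0 = (1/2)(26.6667)(26.6667) = 355.5556.
New equilibrium: 220 - 2Q = 129 + Q gives Q_1 = 30.3333, P_1 = 159.3333; CS_1 = 920.1111, PS_1 = 460.0556.
Change in producer surplus = 460.0556 - 355.5556 = 104.5.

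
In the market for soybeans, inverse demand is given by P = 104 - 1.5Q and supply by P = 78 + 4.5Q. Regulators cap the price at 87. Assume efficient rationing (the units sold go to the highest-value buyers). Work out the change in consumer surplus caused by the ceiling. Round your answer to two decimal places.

16.92

Without the control, 104 - 1.5Q = 78 + 4.5Q so Q* = 4.3333 and P* = 97.5.
At the ceiling price 87, quantity supplied is (87 - 78)/4.5 = 2; supply is the short side, so Q = 2 trades at P = 87.
CS goes from (1/2)(4.3333)(6.5) = 14.0833 to 31 (computed as (104 - 87)(2) - (1/2)(1.5)(2)^2), a change of 16.9167.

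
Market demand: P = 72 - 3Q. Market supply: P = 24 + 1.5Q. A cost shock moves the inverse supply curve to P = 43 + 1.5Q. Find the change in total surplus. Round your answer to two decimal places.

Initial equilibrium: Q_0 = 10.6667, P_0 = 40; CS_0 = (1/2)(10.6667)(32) = 170.6667, PS_0 = (1/2)(10.6667)(16) = 85.3333.
New equilibrium: 72 - 3Q = 43 + 1.5Q gives Q_1 = 6.4444, P_1 = 52.6667; CS_1 = 62.2963, PS_1 = 31.1481.
Change in total surplus = (62.2963 + 31.1481) - (170.6667 + 85.3333) = -162.5556.

-162.56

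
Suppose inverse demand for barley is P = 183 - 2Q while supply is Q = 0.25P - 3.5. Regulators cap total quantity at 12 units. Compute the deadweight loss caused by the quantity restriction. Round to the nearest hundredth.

Rewriting supply in inverse form: P = 14 + 4Q.
Without the quota, 183 - 2Q = 14 + 4Q gives Q* = 28.1667.
At Q = 12 the demand price is 183 - 2(12) = 159 and the supply price is 14 + 4(12) = 62.
Deadweight loss is the triangle between the curves from 12 to 28.1667: (1/2)(159 - 62)(28.1667 - 12) = 784.0833.

784.08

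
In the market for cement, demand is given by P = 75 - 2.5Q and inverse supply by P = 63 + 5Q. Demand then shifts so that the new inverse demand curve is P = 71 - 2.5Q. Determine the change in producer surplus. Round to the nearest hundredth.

-3.56

Initial equilibrium: Q_0 = 1.6, P_0 = 71; CS_0 = (1/2)(1.6)(4) = 3.2, PS_0 = (1/2)(1.6)(8) = 6.4.
New equilibrium: 71 - 2.5Q = 63 + 5Q gives Q_1 = 1.0667, P_1 = 68.3333; CS_1 = 1.4222, PS_1 = 2.8444.
Change in producer surplus = 2.8444 - 6.4 = -3.5556.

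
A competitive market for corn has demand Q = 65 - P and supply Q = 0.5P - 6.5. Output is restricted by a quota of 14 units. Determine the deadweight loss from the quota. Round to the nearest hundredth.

16.67

Rewriting demand in inverse form: P = 65 - Q.
Rewriting supply in inverse form: P = 13 + 2Q.
Without the quota, 65 - Q = 13 + 2Q gives Q* = 17.3333.
At Q = 14 the demand price is 65 - (14) = 51 and the supply price is 13 + 2(14) = 41.
DWL = (1/2)(gap between curves at 14) x (Q* - 14) = (1/2)(10)(3.3333) = 16.6667.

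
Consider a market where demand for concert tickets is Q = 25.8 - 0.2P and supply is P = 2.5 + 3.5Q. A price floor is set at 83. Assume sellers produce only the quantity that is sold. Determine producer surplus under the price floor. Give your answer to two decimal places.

Rewriting demand in inverse form: P = 129 - 5Q.
Without the control, 129 - 5Q = 2.5 + 3.5Q so Q* = 14.8824 and P* = 54.5882.
At the floor price 83, quantity demanded is (129 - 83)/5 = 9.2; demand is the short side, so Q = 9.2 trades at P = 83.
The supply price at Q = 9.2 is 34.7. PS is the trapezoid between 83 and supply over [0, 9.2]: (1/2)[(83 - 2.5) + (83 - 34.7)](9.2) = 592.48.

592.48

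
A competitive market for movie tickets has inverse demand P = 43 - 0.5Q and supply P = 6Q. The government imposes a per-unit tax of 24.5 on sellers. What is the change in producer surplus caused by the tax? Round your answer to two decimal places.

Without the tax, 43 - 0.5Q = 6Q so Q* = 6.6154 and P* = 39.6923.
A tax on sellers shifts supply up by 24.5: 43 - 0.5Q = 6Q + 24.5, so Q_t = 2.8462. Buyers pay P_b = 41.5769; sellers receive P_s = P_b - 24.5 = 17.0769.
PS falls from (1/2)(6.6154)(39.6923) = 131.2899 to (1/2)(2.8462)(17.0769) = 24.3018, a change of -106.9882.

-106.99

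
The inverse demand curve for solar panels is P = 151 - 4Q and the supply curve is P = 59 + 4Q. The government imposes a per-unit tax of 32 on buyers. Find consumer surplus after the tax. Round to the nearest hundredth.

Without the tax, 151 - 4Q = 59 + 4Q so Q* = 11.5 and P* = 105.
A tax on buyers shifts demand down by 32: (151 - 32) - 4Q = 59 + 4Q, so Q_t = 7.5. Buyers pay P_b = 121; sellers receive P_s = P_b - 32 = 89.
Consumer surplus is the triangle under demand above P_b: (1/2)(7.5)(151 - 121) = 112.5.

112.50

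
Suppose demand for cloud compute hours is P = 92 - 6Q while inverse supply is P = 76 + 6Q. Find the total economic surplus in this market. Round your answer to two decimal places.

Setting demand equal to supply, 16 = 12Q, so Q* = 1.3333 and P* = 84.
Total surplus is the full triangle between the curves from 0 to Q*: (1/2)(1.3333)(92 - 76) = 10.6667.

10.67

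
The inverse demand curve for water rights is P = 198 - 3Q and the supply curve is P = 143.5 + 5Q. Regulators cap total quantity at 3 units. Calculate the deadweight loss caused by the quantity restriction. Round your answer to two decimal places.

58.14

Without the quota, 198 - 3Q = 143.5 + 5Q gives Q* = 6.8125.
At Q = 3 the demand price is 198 - 3(3) = 189 and the supply price is 143.5 + 5(3) = 158.5.
DWL = (1/2)(gap between curves at 3) x (Q* - 3) = (1/2)(30.5)(3.8125) = 58.1406.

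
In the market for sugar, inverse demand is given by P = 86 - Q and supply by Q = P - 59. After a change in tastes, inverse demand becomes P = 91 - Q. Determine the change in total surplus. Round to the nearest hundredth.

Rewriting supply in inverse form: P = 59 + Q.
Initial equilibrium: Q_0 = 13.5, P_0 = 72.5; CS_0 = (1/2)(13.5)(13.5) = 91.125, PS_0 = (1/2)(13.5)(13.5) = 91.125.
New equilibrium: 91 - Q = 59 + Q gives Q_1 = 16, P_1 = 75; CS_1 = 128, PS_1 = 128.
Change in total surplus = (128 + 128) - (91.125 + 91.125) = 73.75.

73.75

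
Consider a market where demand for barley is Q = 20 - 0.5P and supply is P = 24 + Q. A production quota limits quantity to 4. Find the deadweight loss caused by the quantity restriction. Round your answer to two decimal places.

Rewriting demand in inverse form: P = 40 - 2Q.
Without the quota, 40 - 2Q = 24 + Q gives Q* = 5.3333.
At Q = 4 the demand price is 40 - 2(4) = 32 and the supply price is 24 + (4) = 28.
Deadweight loss is the triangle between the curves from 4 to 5.3333: (1/2)(32 - 28)(5.3333 - 4) = 2.6667.

2.67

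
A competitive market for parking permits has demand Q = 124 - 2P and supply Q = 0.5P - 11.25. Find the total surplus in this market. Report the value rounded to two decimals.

Rewriting demand in inverse form: P = 62 - 0.5Q.
Rewriting supply in inverse form: P = 22.5 + 2Q.
Set 62 - 0.5Q = 22.5 + 2Q, which gives 39.5 = 2.5Q, so Q* = 15.8 and P* = 62 - 0.5(15.8) = 54.1.
Total surplus is the full triangle between the curves from 0 to Q*: (1/2)(15.8)(62 - 22.5) = 312.05.

312.05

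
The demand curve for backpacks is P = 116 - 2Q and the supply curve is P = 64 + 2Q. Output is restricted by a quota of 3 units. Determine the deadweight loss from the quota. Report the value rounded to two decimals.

200.00

Without the quota, 116 - 2Q = 64 + 2Q gives Q* = 13.
At Q = 3 the demand price is 116 - 2(3) = 110 and the supply price is 64 + 2(3) = 70.
DWL = (1/2)(gap between curves at 3) x (Q* - 3) = (1/2)(40)(10) = 200.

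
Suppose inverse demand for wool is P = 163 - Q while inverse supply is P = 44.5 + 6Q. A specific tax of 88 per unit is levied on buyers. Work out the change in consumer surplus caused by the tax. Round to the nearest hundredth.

-133.80

Without the tax, 163 - Q = 44.5 + 6Q so Q* = 16.9286 and P* = 146.0714.
A tax on buyers shifts demand down by 88: (163 - 88) - Q = 44.5 + 6Q, so Q_t = 4.3571. Buyers pay P_b = 158.6429; sellers receive P_s = P_b - 88 = 70.6429.
CS falls from (1/2)(16.9286)(16.9286) = 143.2883 to (1/2)(4.3571)(4.3571) = 9.4923, a change of -133.7959.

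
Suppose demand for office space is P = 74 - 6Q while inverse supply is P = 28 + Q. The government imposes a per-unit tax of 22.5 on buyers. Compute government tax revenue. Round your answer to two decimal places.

75.54

Without the tax, 74 - 6Q = 28 + Q so Q* = 6.5714 and P* = 34.5714.
A tax on buyers shifts demand down by 22.5: (74 - 22.5) - 6Q = 28 + Q, so Q_t = 3.3571. Buyers pay P_b = 53.8571; sellers receive P_s = P_b - 22.5 = 31.3571.
Tax revenue = t x Q_t = 22.5 x 3.3571 = 75.5357.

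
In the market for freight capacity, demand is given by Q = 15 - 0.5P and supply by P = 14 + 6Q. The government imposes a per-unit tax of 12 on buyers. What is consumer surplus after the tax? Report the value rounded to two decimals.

Rewriting demand in inverse form: P = 30 - 2Q.
Without the tax, 30 - 2Q = 14 + 6Q so Q* = 2 and P* = 26.
With the tax, buyers' net willingness to pay falls by 12: (30 - 12) - 2Q = 14 + 6Q, so Q_t = 0.5. Buyers pay P_b = 29; sellers receive P_s = P_b - 12 = 17.
CS = (1/2)(Q_t)(30 - P_b) = (1/2)(0.5)(1) = 0.25.

0.25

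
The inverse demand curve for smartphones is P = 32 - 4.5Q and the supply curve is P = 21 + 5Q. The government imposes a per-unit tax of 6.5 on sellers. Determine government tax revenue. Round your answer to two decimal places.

Without the tax, 32 - 4.5Q = 21 + 5Q so Q* = 1.1579 and P* = 26.7895.
With the tax, sellers need 6.5 more per unit: 32 - 4.5Q = 21 + 5Q + 6.5, so Q_t = 0.4737. Buyers pay P_b = 29.8684; sellers receive P_s = P_b - 6.5 = 23.3684.
Tax revenue = t x Q_t = 6.5 x 0.4737 = 3.0789.

3.08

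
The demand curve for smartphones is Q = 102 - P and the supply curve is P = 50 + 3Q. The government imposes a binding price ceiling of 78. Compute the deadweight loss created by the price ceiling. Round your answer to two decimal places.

Rewriting demand in inverse form: P = 102 - Q.
Free-market equilibrium: 102 - Q = 50 + 3Q gives Q* = 13, P* = 89.
At the ceiling price 78, quantity supplied is (78 - 50)/3 = 9.3333; supply is the short side, so Q = 9.3333 trades at P = 78.
The lost-trades triangle has base Q* - 9.3333 = 3.6667 and height equal to the gap between the curves at Q = 9.3333, which is 92.6667 - 78 = 14.6667. DWL = (1/2)(3.6667)(14.6667) = 26.8889.

26.89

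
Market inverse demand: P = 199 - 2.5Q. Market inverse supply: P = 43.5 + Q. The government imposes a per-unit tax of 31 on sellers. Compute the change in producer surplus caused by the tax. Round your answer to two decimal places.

Without the tax, 199 - 2.5Q = 43.5 + Q so Q* = 44.4286 and P* = 87.9286.
A tax on sellers shifts supply up by 31: 199 - 2.5Q = 43.5 + Q + 31, so Q_t = 35.5714. Buyers pay P_b = 110.0714; sellers receive P_s = P_b - 31 = 79.0714.
PS falls from (1/2)(44.4286)(44.4286) = 986.949 to (1/2)(35.5714)(35.5714) = 632.6633, a change of -354.2857.

-354.29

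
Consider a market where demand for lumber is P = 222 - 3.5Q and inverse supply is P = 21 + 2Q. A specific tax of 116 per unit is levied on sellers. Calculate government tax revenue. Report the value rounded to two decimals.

Pre-tax equilibrium: 222 - 3.5Q = 21 + 2Q gives Q* = 36.5455, P* = 94.0909.
With the tax, sellers need 116 more per unit: 222 - 3.5Q = 21 + 2Q + 116, so Q_t = 15.4545. Buyers pay P_b = 167.9091; sellers receive P_s = P_b - 116 = 51.9091.
Revenue is the tax times quantity traded: 116 x 15.4545 = 1792.7273.

1792.73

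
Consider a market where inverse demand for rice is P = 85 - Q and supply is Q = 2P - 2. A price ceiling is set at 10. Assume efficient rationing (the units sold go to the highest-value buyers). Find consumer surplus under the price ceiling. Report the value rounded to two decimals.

1188.00

Rewriting supply in inverse form: P = 1 + 0.5Q.
Free-market equilibrium: 85 - Q = 1 + 0.5Q gives Q* = 56, P* = 29.
At P = 10, sellers supply (10 - 1)/0.5 = 18 while buyers want more, so the quantity traded is 18 at price 10.
The demand price at Q = 18 is 67. CS is the trapezoid between demand and 10 over [0, 18]: (1/2)[(85 - 10) + (67 - 10)](18) = 1188.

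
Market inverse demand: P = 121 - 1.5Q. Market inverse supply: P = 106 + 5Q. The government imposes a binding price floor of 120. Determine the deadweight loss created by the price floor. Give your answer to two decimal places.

Without the control, 121 - 1.5Q = 106 + 5Q so Q* = 2.3077 and P* = 117.5385.
At P = 120, buyers demand (121 - 120)/1.5 = 0.6667 while sellers would supply more, so the quantity traded is 0.6667 at price 120.
At Q = 0.6667 the demand price is 120 and the supply price is 109.3333. Deadweight loss is the triangle between the curves from 0.6667 to 2.3077: (1/2)(120 - 109.3333)(2.3077 - 0.6667) = 8.7521.

8.75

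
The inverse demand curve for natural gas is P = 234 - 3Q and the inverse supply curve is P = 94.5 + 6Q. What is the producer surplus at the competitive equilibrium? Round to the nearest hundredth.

720.75

Equilibrium: 234 - 3Q = 94.5 + 6Q, so Q* = 15.5 and P* = 187.5.
Producer surplus is the triangle above supply below P*: (1/2)(15.5)(187.5 - 94.5) = (1/2)(15.5)(93) = 720.75.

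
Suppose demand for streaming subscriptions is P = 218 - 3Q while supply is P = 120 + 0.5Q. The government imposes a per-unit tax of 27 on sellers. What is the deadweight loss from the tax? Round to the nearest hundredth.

104.14

Without the tax, 218 - 3Q = 120 + 0.5Q so Q* = 28 and P* = 134.
A tax on sellers shifts supply up by 27: 218 - 3Q = 120 + 0.5Q + 27, so Q_t = 20.2857. Buyers pay P_b = 157.1429; sellers receive P_s = P_b - 27 = 130.1429.
The welfare triangle lost has base Q* - Q_t = 7.7143 and height t = 27, so DWL = (1/2)(7.7143)(27) = 104.1429.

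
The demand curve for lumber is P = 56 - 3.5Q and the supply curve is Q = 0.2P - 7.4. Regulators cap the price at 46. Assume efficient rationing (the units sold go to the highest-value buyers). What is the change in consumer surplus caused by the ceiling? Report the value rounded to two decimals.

3.59

Rewriting supply in inverse form: P = 37 + 5Q.
Without the control, 56 - 3.5Q = 37 + 5Q so Q* = 2.2353 and P* = 48.1765.
At P = 46, sellers supply (46 - 37)/5 = 1.8 while buyers want more, so the quantity traded is 1.8 at price 46.
CS goes from (1/2)(2.2353)(7.8235) = 8.7439 to 12.33 (computed as (56 - 46)(1.8) - (1/2)(3.5)(1.8)^2), a change of 3.5861.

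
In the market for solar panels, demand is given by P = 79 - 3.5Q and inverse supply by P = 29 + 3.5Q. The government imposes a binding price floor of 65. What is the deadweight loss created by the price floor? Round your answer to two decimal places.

34.57

Without the control, 79 - 3.5Q = 29 + 3.5Q so Q* = 7.1429 and P* = 54.
At P = 65, buyers demand (79 - 65)/3.5 = 4 while sellers would supply more, so the quantity traded is 4 at price 65.
At Q = 4 the demand price is 65 and the supply price is 43. Deadweight loss is the triangle between the curves from 4 to 7.1429: (1/2)(65 - 43)(7.1429 - 4) = 34.5714.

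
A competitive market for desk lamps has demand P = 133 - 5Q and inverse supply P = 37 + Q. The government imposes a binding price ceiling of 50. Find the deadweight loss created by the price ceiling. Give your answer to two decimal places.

Without the control, 133 - 5Q = 37 + Q so Q* = 16 and P* = 53.
At P = 50, sellers supply (50 - 37)/1 = 13 while buyers want more, so the quantity traded is 13 at price 50.
At Q = 13 the demand price is 68 and the supply price is 50. Deadweight loss is the triangle between the curves from 13 to 16: (1/2)(68 - 50)(16 - 13) = 27.

27.00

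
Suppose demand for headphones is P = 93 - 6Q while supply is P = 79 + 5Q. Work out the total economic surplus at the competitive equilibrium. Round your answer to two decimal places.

Set 93 - 6Q = 79 + 5Q, which gives 14 = 11Q, so Q* = 1.2727 and P* = 93 - 6(1.2727) = 85.3636.
CS = (1/2)(1.2727)(7.6364) = 4.8595 and PS = (1/2)(1.2727)(6.3636) = 4.0496, so total surplus = 8.9091.

8.91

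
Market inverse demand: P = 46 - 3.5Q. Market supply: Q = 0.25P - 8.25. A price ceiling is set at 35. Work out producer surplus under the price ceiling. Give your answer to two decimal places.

Rewriting supply in inverse form: P = 33 + 4Q.
Without the control, 46 - 3.5Q = 33 + 4Q so Q* = 1.7333 and P* = 39.9333.
At the ceiling price 35, quantity supplied is (35 - 33)/4 = 0.5; supply is the short side, so Q = 0.5 trades at P = 35.
PS is the triangle above supply below 35: (1/2)(0.5)(35 - 33) = 0.5.

0.50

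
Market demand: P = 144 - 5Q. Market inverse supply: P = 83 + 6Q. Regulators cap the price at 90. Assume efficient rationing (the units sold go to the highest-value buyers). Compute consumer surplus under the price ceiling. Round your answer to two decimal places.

59.60

Free-market equilibrium: 144 - 5Q = 83 + 6Q gives Q* = 5.5455, P* = 116.2727.
At P = 90, sellers supply (90 - 83)/6 = 1.1667 while buyers want more, so the quantity traded is 1.1667 at price 90.
The demand price at Q = 1.1667 is 138.1667. CS is the trapezoid between demand and 90 over [0, 1.1667]: (1/2)[(144 - 90) + (138.1667 - 90)](1.1667) = 59.5972.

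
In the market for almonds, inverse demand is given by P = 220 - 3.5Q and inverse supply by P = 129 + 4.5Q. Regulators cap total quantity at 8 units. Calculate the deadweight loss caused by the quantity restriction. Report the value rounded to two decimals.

Without the quota, 220 - 3.5Q = 129 + 4.5Q gives Q* = 11.375.
At Q = 8 the demand price is 220 - 3.5(8) = 192 and the supply price is 129 + 4.5(8) = 165.
DWL = (1/2)(gap between curves at 8) x (Q* - 8) = (1/2)(27)(3.375) = 45.5625.

45.56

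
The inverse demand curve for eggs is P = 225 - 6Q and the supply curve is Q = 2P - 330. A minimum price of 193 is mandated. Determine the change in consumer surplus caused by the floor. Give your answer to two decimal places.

Rewriting supply in inverse form: P = 165 + 0.5Q.
Free-market equilibrium: 225 - 6Q = 165 + 0.5Q gives Q* = 9.2308, P* = 169.6154.
At the floor price 193, quantity demanded is (225 - 193)/6 = 5.3333; demand is the short side, so Q = 5.3333 trades at P = 193.
CS goes from (1/2)(9.2308)(55.3846) = 255.6213 to 85.3333 (computed as (225 - 193)(5.3333) - (1/2)(6)(5.3333)^2), a change of -170.288.

-170.29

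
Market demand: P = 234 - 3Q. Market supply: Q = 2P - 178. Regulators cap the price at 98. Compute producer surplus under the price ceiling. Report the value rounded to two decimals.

Rewriting supply in inverse form: P = 89 + 0.5Q.
Free-market equilibrium: 234 - 3Q = 89 + 0.5Q gives Q* = 41.4286, P* = 109.7143.
At the ceiling price 98, quantity supplied is (98 - 89)/0.5 = 18; supply is the short side, so Q = 18 trades at P = 98.
PS is the triangle above supply below 98: (1/2)(18)(98 - 89) = 81.

81.00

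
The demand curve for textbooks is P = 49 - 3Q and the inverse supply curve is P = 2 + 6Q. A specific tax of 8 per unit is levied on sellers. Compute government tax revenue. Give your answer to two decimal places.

34.67

Without the tax, 49 - 3Q = 2 + 6Q so Q* = 5.2222 and P* = 33.3333.
A tax on sellers shifts supply up by 8: 49 - 3Q = 2 + 6Q + 8, so Q_t = 4.3333. Buyers pay P_b = 36; sellers receive P_s = P_b - 8 = 28.
Revenue is the tax times quantity traded: 8 x 4.3333 = 34.6667.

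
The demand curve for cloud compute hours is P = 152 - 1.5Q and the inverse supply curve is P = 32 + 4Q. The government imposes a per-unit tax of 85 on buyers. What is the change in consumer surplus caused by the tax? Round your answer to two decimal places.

Pre-tax equilibrium: 152 - 1.5Q = 32 + 4Q gives Q* = 21.8182, P* = 119.2727.
With the tax, buyers' net willingness to pay falls by 85: (152 - 85) - 1.5Q = 32 + 4Q, so Q_t = 6.3636. Buyers pay P_b = 142.4545; sellers receive P_s = P_b - 85 = 57.4545.
Consumers lose the trapezoid between P* and P_b out to Q_t plus the triangle from Q_t to Q*: change in CS = 30.3719 - 357.0248 = -326.6529.

-326.65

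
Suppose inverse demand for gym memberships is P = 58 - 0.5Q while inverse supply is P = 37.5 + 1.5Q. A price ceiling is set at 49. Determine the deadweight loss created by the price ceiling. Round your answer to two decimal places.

Free-market equilibrium: 58 - 0.5Q = 37.5 + 1.5Q gives Q* = 10.25, P* = 52.875.
At P = 49, sellers supply (49 - 37.5)/1.5 = 7.6667 while buyers want more, so the quantity traded is 7.6667 at price 49.
At Q = 7.6667 the demand price is 54.1667 and the supply price is 49. Deadweight loss is the triangle between the curves from 7.6667 to 10.25: (1/2)(54.1667 - 49)(10.25 - 7.6667) = 6.6736.

6.67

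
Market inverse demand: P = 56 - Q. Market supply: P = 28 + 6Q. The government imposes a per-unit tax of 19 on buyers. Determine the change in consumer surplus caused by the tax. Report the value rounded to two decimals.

Pre-tax equilibrium: 56 - Q = 28 + 6Q gives Q* = 4, P* = 52.
With the tax, buyers' net willingness to pay falls by 19: (56 - 19) - Q = 28 + 6Q, so Q_t = 1.2857. Buyers pay P_b = 54.7143; sellers receive P_s = P_b - 19 = 35.7143.
CS falls from (1/2)(4)(4) = 8 to (1/2)(1.2857)(1.2857) = 0.8265, a change of -7.1735.

-7.17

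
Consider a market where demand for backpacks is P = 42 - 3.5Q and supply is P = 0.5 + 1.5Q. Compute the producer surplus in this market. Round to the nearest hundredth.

Setting demand equal to supply, 41.5 = 5Q, so Q* = 8.3 and P* = 12.95.
Producer surplus is the triangle above supply below P*: (1/2)(8.3)(12.95 - 0.5) = (1/2)(8.3)(12.45) = 51.6675.

51.67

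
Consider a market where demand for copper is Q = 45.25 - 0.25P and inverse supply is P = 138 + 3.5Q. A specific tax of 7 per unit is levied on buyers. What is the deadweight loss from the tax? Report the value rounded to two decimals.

Rewriting demand in inverse form: P = 181 - 4Q.
Pre-tax equilibrium: 181 - 4Q = 138 + 3.5Q gives Q* = 5.7333, P* = 158.0667.
A tax on buyers shifts demand down by 7: (181 - 7) - 4Q = 138 + 3.5Q, so Q_t = 4.8. Buyers pay P_b = 161.8; sellers receive P_s = P_b - 7 = 154.8.
The welfare triangle lost has base Q* - Q_t = 0.9333 and height t = 7, so DWL = (1/2)(0.9333)(7) = 3.2667.

3.27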